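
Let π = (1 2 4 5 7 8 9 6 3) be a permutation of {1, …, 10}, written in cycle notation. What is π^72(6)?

6 lies in the 9-cycle (1 2 4 5 7 8 9 6 3).
On a 9-cycle, π^9 is the identity, so π^72 = π^0 there (72 ≡ 0 mod 9).
So π^72(6) = 6.

6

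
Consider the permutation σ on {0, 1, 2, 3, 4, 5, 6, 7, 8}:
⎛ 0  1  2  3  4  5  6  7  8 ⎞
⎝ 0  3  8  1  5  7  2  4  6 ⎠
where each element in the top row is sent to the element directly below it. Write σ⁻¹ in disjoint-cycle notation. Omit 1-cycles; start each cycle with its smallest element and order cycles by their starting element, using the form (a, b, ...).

(1, 3)(2, 6, 8)(4, 7, 5)

The cycle decomposition of σ is (1, 3)(2, 8, 6)(4, 5, 7).
The inverse reverses every cycle; in canonical form, σ⁻¹ = (1, 3)(2, 6, 8)(4, 7, 5).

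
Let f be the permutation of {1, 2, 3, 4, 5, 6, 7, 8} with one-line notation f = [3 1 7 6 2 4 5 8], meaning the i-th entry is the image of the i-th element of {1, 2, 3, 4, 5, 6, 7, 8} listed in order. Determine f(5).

5 is element number 5 of the domain, and entry number 5 of the one-line form is 2, so f(5) = 2.

2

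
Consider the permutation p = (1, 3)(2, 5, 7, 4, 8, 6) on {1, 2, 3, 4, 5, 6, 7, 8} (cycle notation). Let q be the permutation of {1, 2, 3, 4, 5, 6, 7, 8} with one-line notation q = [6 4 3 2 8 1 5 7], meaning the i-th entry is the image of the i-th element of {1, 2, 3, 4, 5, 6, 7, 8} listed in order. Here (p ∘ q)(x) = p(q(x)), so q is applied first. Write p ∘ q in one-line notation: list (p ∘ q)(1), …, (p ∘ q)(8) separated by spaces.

(p ∘ q)(x) = p(q(x)). Computing each image: p(q(1)) = p(6) = 2, p(q(2)) = p(4) = 8, p(q(3)) = p(3) = 1, p(q(4)) = p(2) = 5, p(q(5)) = p(8) = 6, p(q(6)) = p(1) = 3, p(q(7)) = p(5) = 7, p(q(8)) = p(7) = 4.
Hence p ∘ q = [2 8 1 5 6 3 7 4].

2 8 1 5 6 3 7 4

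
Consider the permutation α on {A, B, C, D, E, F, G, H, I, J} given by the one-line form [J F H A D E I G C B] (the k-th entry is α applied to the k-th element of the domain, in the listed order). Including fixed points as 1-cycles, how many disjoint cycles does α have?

2

The cycle decomposition is (A J B F E D)(C H G I), which has 2 cycles (counting 1-cycles).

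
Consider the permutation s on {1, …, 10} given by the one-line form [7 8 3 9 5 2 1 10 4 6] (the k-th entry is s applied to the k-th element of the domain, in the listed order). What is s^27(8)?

Tracing 8 → 10 → … returns to 8 after 4 steps, so 8 lies in a 4-cycle (2, 8, 10, 6).
Since the cycle has length 4, s^27 acts on it the same as s^3 (27 mod 4 = 3).
Stepping 3 places around the cycle: 8 → 10 → 6 → 2.

2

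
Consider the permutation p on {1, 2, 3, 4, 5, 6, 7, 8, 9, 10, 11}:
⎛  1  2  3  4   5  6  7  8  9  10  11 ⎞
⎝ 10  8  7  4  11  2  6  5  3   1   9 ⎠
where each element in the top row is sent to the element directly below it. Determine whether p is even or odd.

even

In disjoint-cycle form the cycle lengths are 8, 2, 1.
A cycle of length ℓ contributes ℓ−1 transpositions, so p is a product of 7 + 1 = 8 transpositions — even.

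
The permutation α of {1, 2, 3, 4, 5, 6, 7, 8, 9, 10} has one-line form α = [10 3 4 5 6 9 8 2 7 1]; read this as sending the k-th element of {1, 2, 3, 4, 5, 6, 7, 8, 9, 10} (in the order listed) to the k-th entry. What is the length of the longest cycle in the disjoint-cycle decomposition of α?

8

Decomposing into disjoint cycles gives (1, 10)(2, 3, 4, 5, 6, 9, 7, 8); the longest has length 8.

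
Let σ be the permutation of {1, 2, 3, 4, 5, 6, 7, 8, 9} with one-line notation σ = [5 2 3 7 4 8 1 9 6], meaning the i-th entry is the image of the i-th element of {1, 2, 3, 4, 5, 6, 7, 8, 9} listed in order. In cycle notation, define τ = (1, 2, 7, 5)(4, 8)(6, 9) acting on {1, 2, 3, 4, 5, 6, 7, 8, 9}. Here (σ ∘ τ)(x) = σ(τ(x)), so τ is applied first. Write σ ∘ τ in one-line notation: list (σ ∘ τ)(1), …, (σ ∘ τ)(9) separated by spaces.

Chase each element through τ then σ: 1 → 2 → 2; 2 → 7 → 1; 3 → 3 → 3; 4 → 8 → 9; 5 → 1 → 5; 6 → 9 → 6; 7 → 5 → 4; 8 → 4 → 7; 9 → 6 → 8.
So σ ∘ τ in one-line form is 2 1 3 9 5 6 4 7 8.

2 1 3 9 5 6 4 7 8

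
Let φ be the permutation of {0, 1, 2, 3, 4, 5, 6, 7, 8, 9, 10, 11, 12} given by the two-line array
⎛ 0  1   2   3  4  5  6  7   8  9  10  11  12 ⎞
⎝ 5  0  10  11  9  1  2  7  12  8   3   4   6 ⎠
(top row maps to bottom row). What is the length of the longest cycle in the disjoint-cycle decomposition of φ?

Decomposing into disjoint cycles gives (0, 5, 1)(2, 10, 3, 11, 4, 9, 8, 12, 6); the longest has length 9.

9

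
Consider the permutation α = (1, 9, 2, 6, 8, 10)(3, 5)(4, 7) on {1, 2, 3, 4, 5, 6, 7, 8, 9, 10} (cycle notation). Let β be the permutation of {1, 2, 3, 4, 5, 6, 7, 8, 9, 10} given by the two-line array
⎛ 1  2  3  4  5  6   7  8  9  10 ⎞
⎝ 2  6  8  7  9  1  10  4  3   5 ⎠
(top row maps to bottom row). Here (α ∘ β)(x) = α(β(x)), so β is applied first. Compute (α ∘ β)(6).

9

First apply β: β(6) = 1, then α(1) = 9. Thus (α ∘ β)(6) = 9.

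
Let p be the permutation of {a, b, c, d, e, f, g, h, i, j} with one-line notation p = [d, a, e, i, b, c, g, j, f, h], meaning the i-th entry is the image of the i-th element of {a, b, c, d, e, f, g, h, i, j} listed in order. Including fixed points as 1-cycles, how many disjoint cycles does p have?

3

The cycle decomposition is (a d i f c e b)(g)(h j), which has 3 cycles (counting 1-cycles).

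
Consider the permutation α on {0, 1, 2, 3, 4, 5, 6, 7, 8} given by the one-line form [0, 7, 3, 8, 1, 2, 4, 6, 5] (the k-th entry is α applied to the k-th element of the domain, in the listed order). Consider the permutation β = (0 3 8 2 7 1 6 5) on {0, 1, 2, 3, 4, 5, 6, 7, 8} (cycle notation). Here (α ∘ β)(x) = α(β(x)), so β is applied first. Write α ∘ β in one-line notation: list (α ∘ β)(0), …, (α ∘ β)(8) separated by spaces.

For each element, apply β then α: 0 → 3 → 8; 1 → 6 → 4; 2 → 7 → 6; 3 → 8 → 5; 4 → 4 → 1; 5 → 0 → 0; 6 → 5 → 2; 7 → 1 → 7; 8 → 2 → 3.
Collecting the images, α ∘ β = [8 4 6 5 1 0 2 7 3].

8 4 6 5 1 0 2 7 3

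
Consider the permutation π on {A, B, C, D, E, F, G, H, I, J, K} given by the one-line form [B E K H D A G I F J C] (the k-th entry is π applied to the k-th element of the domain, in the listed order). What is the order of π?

14

The disjoint-cycle form of π has cycle lengths 7, 2, 1, 1.
The order is lcm(7, 2) = 14.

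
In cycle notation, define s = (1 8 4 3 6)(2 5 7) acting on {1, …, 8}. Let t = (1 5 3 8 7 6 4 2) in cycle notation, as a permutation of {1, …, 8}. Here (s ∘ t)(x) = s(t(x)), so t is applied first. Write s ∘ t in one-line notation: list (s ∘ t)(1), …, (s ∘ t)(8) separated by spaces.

For each element, apply t then s: 1 → 5 → 7; 2 → 1 → 8; 3 → 8 → 4; 4 → 2 → 5; 5 → 3 → 6; 6 → 4 → 3; 7 → 6 → 1; 8 → 7 → 2.
Collecting the images, s ∘ t = [7 8 4 5 6 3 1 2].

7 8 4 5 6 3 1 2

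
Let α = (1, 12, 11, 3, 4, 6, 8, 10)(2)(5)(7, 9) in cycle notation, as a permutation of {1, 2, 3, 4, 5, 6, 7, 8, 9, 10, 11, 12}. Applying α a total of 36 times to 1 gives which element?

4

1 lies in the 8-cycle (1, 12, 11, 3, 4, 6, 8, 10).
Powers repeat with period 8 on this cycle, and 36 mod 8 = 4, so α^36(1) = α^4(1).
Stepping 4 places around the cycle: 1 → 12 → 11 → 3 → 4.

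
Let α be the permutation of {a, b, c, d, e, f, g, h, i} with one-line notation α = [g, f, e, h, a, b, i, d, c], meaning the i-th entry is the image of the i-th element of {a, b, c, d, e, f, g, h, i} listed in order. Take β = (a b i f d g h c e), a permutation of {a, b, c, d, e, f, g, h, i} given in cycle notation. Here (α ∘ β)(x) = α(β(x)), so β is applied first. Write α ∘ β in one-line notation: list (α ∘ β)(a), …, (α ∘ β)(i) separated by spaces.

f c a i g h d e b

(α ∘ β)(x) = α(β(x)). Computing each image: α(β(a)) = α(b) = f, α(β(b)) = α(i) = c, α(β(c)) = α(e) = a, α(β(d)) = α(g) = i, α(β(e)) = α(a) = g, α(β(f)) = α(d) = h, α(β(g)) = α(h) = d, α(β(h)) = α(c) = e, α(β(i)) = α(f) = b.
Hence α ∘ β = [f c a i g h d e b].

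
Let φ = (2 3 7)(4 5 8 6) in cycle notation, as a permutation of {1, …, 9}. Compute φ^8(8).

8

8 lies in the 4-cycle (4 5 8 6).
Powers repeat with period 4 on this cycle, and 8 mod 4 = 0, so φ^8(8) = φ^0(8).
So φ^8(8) = 8.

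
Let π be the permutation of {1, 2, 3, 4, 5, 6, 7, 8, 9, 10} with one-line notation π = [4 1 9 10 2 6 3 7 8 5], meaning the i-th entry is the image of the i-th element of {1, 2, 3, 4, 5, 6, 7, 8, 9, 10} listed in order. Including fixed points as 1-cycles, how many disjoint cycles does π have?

3

The cycle decomposition is (1, 4, 10, 5, 2)(3, 9, 8, 7)(6), which has 3 cycles (counting 1-cycles).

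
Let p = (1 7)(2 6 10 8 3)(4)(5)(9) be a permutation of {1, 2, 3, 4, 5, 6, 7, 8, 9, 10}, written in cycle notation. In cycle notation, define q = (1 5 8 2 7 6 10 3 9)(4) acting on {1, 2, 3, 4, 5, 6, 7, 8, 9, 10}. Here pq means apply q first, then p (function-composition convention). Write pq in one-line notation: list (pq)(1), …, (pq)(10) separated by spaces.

5 1 9 4 3 8 10 6 7 2

For each element, apply q then p: 1 → 5 → 5; 2 → 7 → 1; 3 → 9 → 9; 4 → 4 → 4; 5 → 8 → 3; 6 → 10 → 8; 7 → 6 → 10; 8 → 2 → 6; 9 → 1 → 7; 10 → 3 → 2.
So pq in one-line form is 5 1 9 4 3 8 10 6 7 2.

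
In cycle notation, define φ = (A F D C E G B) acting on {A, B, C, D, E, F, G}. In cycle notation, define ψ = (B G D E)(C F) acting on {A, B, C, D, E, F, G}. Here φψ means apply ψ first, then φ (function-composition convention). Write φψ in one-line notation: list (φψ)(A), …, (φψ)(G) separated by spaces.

F B D G A E C

Chase each element through ψ then φ: A → A → F; B → G → B; C → F → D; D → E → G; E → B → A; F → C → E; G → D → C.
Collecting the images, φψ = [F B D G A E C].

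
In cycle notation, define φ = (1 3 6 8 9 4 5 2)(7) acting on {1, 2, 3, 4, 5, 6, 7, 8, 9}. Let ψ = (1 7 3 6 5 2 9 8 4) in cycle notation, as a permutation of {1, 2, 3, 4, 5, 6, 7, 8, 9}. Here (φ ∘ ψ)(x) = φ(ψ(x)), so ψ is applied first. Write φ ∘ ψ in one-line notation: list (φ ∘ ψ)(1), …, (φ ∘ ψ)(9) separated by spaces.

For each element, apply ψ then φ: 1 → 7 → 7; 2 → 9 → 4; 3 → 6 → 8; 4 → 1 → 3; 5 → 2 → 1; 6 → 5 → 2; 7 → 3 → 6; 8 → 4 → 5; 9 → 8 → 9.
So φ ∘ ψ in one-line form is 7 4 8 3 1 2 6 5 9.

7 4 8 3 1 2 6 5 9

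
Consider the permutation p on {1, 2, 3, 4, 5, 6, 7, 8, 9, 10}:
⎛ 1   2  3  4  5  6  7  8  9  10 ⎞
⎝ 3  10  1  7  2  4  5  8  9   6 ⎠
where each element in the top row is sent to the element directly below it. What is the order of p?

Writing p as disjoint cycles, the cycle lengths are 6, 2, 1, 1.
Since disjoint cycles commute, ord(p) = lcm(6, 2) = 6.

6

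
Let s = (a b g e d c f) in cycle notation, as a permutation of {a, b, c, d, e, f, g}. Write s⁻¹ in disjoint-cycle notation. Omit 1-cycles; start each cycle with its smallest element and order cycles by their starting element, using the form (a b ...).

(a f c d e g b)

Inverting a permutation written in cycle notation just reverses the order within every cycle.
After reversing and putting each cycle's least element first, s⁻¹ = (a f c d e g b).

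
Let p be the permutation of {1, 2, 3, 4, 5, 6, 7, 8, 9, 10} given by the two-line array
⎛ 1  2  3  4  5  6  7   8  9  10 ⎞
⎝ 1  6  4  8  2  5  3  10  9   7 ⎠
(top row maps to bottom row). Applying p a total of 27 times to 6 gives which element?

6

Tracing 6 → 5 → … returns to 6 after 3 steps, so 6 lies in a 3-cycle (2 6 5).
Powers repeat with period 3 on this cycle, and 27 mod 3 = 0, so p^27(6) = p^0(6).
So p^27(6) = 6.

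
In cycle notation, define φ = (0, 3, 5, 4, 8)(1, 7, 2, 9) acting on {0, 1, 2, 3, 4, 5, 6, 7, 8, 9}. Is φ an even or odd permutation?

odd

The cycle lengths are 5, 4, 1.
A cycle is odd iff its length is even; φ has 1 even-length cycle, so sgn(φ) = (−1)^1 and φ is odd.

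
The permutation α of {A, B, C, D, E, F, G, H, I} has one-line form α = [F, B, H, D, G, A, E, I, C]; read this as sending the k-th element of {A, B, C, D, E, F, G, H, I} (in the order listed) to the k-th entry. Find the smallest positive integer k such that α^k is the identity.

The disjoint-cycle form of α has cycle lengths 3, 2, 2, 1, 1.
The order of α is the least common multiple of its cycle lengths: lcm(3, 2, 2) = 6.

6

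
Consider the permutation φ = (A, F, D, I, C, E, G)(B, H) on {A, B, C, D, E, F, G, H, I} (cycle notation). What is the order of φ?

14

The cycle type of φ is (7, 2).
The order of φ is the least common multiple of its cycle lengths: lcm(7, 2) = 14.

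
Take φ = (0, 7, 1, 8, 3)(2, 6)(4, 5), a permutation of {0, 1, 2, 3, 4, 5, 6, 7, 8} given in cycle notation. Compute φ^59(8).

1

8 lies in the 5-cycle (0, 7, 1, 8, 3).
On a 5-cycle, φ^5 is the identity, so φ^59 = φ^4 there (59 ≡ 4 mod 5).
Stepping 4 places around the cycle: 8 → 3 → 0 → 7 → 1.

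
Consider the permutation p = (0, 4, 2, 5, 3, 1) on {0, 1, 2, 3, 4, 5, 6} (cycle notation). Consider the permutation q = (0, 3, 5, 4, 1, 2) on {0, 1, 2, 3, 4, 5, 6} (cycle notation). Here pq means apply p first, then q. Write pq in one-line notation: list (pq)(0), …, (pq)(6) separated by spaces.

(pq)(x) = q(p(x)). Computing each image: q(p(0)) = q(4) = 1, q(p(1)) = q(0) = 3, q(p(2)) = q(5) = 4, q(p(3)) = q(1) = 2, q(p(4)) = q(2) = 0, q(p(5)) = q(3) = 5, q(p(6)) = q(6) = 6.
Hence pq = [1 3 4 2 0 5 6].

1 3 4 2 0 5 6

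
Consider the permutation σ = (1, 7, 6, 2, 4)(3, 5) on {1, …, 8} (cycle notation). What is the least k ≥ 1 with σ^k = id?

The disjoint cycles have lengths 5, 2, 1.
The order is lcm(5, 2) = 10.

10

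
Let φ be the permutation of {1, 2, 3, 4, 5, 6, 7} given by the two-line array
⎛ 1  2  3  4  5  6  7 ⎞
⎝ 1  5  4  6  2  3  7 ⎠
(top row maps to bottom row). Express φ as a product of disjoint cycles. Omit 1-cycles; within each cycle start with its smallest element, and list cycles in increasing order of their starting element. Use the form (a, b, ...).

Start at 2 and follow images: 2 → 5 → 2, giving the cycle (2, 5).
Continuing from each remaining unvisited element yields (2, 5)(3, 4, 6).

(2, 5)(3, 4, 6)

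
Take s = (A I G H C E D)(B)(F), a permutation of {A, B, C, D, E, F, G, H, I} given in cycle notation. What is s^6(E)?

C

E lies in the 7-cycle (A I G H C E D).
Advancing 6 steps from E: E → D → A → I → G → H → C.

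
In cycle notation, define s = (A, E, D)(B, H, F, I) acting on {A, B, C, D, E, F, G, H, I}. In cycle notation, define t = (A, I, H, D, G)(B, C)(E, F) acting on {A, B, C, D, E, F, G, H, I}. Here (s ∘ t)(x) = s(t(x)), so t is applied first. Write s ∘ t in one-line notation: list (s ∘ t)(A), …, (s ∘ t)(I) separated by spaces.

B C H G I D E A F

(s ∘ t)(x) = s(t(x)). Computing each image: s(t(A)) = s(I) = B, s(t(B)) = s(C) = C, s(t(C)) = s(B) = H, s(t(D)) = s(G) = G, s(t(E)) = s(F) = I, s(t(F)) = s(E) = D, s(t(G)) = s(A) = E, s(t(H)) = s(D) = A, s(t(I)) = s(H) = F.
Hence s ∘ t = [B C H G I D E A F].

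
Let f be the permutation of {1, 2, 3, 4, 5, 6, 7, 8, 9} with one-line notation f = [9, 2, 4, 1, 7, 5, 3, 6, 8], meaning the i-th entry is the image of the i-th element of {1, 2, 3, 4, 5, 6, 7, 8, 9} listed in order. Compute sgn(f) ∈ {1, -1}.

-1

In disjoint-cycle form the cycle lengths are 8, 1.
A cycle is odd iff its length is even; f has 1 even-length cycle, so sgn(f) = (−1)^1 and f is odd.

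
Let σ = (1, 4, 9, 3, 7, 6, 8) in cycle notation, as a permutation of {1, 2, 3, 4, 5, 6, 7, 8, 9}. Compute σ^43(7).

7 lies in the 7-cycle (1, 4, 9, 3, 7, 6, 8).
Since the cycle has length 7, σ^43 acts on it the same as σ^1 (43 mod 7 = 1).
Stepping 1 place around the cycle: 7 → 6.

6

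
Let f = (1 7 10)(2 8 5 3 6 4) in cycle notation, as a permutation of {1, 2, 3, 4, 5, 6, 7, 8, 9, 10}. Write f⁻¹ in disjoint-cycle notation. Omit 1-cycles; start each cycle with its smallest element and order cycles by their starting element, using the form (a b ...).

The inverse reverses each cycle.
After reversing and putting each cycle's least element first, f⁻¹ = (1 10 7)(2 4 6 3 5 8).

(1 10 7)(2 4 6 3 5 8)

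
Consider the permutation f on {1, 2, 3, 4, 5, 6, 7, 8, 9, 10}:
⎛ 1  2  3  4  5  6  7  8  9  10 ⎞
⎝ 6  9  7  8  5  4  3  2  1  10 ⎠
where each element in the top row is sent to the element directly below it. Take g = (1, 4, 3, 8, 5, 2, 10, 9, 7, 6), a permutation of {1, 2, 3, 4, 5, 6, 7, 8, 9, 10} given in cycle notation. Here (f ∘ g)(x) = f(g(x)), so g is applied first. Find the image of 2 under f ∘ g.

10

g(2) = 10, then f(10) = 10; composing gives (f ∘ g)(2) = 10.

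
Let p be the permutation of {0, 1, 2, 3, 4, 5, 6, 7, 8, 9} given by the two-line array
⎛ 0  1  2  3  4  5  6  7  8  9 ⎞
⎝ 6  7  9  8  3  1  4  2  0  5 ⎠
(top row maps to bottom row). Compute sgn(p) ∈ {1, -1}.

In disjoint-cycle form the cycle lengths are 5, 5.
A cycle of length ℓ contributes ℓ−1 transpositions, so p is a product of 4 + 4 = 8 transpositions — even.

1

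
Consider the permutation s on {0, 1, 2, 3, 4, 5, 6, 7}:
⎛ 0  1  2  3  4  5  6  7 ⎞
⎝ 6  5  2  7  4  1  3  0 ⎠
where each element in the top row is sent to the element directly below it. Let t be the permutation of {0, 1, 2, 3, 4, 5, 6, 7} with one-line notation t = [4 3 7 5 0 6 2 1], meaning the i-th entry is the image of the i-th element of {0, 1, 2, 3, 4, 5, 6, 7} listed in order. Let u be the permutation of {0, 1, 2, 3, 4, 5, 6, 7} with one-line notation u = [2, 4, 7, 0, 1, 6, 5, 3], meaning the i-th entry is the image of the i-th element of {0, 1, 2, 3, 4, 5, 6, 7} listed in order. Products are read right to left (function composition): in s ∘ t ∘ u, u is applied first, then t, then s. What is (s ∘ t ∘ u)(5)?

(s ∘ t ∘ u)(5) = s(t(u(5))). u(5) = 6, then t(6) = 2, then s(2) = 2, so the result is 2.

2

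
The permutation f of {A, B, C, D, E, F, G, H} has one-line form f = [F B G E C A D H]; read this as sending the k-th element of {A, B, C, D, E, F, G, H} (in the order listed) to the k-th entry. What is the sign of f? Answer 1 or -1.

In disjoint-cycle form the cycle lengths are 4, 2, 1, 1.
A cycle is odd iff its length is even; f has 2 even-length cycles, so sgn(f) = (−1)^2 and f is even.

1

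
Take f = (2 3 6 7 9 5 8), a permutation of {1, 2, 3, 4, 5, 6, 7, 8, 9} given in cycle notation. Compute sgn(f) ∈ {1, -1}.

The cycle lengths are 7, 1, 1.
A cycle is odd iff its length is even; f has 0 even-length cycles, so sgn(f) = (−1)^0 and f is even.

1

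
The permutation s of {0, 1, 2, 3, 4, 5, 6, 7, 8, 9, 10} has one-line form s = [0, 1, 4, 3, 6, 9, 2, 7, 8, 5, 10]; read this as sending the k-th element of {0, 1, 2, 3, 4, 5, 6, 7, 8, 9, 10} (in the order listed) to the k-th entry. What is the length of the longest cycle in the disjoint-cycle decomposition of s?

Decomposing into disjoint cycles gives (2 4 6)(5 9); the longest has length 3.

3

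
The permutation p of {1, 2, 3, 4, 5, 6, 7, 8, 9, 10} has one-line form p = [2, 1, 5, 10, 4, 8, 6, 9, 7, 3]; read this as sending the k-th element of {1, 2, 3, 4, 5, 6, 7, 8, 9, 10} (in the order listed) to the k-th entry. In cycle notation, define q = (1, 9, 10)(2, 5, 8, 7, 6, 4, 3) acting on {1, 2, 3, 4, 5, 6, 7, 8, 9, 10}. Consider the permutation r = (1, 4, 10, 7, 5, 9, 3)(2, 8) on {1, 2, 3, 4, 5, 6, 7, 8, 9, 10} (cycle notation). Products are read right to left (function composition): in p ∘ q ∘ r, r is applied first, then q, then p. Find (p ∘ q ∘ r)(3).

7

(p ∘ q ∘ r)(3) = p(q(r(3))). r(3) = 1, then q(1) = 9, then p(9) = 7, so the result is 7.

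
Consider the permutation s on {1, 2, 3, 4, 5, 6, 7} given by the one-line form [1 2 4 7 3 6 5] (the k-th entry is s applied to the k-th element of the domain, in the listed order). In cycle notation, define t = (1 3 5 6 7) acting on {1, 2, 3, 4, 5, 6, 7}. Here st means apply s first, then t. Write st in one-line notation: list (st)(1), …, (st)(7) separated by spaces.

(st)(x) = t(s(x)). Computing each image: t(s(1)) = t(1) = 3, t(s(2)) = t(2) = 2, t(s(3)) = t(4) = 4, t(s(4)) = t(7) = 1, t(s(5)) = t(3) = 5, t(s(6)) = t(6) = 7, t(s(7)) = t(5) = 6.
Hence st = [3 2 4 1 5 7 6].

3 2 4 1 5 7 6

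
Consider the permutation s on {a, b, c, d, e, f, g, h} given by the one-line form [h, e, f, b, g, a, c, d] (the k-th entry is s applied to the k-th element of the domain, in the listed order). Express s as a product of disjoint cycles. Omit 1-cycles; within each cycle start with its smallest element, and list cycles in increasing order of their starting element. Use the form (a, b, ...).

(a, h, d, b, e, g, c, f)

Start at a and follow images: a → h → d → b → e → g → c → f → a, giving the cycle (a, h, d, b, e, g, c, f).
Continuing from each remaining unvisited element yields (a, h, d, b, e, g, c, f).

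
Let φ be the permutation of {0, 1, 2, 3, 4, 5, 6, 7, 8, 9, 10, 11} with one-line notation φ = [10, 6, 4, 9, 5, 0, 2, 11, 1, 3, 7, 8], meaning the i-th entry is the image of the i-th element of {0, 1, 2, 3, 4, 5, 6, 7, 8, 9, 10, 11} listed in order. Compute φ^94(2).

10

Tracing 2 → 4 → … returns to 2 after 10 steps, so 2 lies in a 10-cycle (0 10 7 11 8 1 6 2 4 5).
Powers repeat with period 10 on this cycle, and 94 mod 10 = 4, so φ^94(2) = φ^4(2).
Advancing 4 steps from 2: 2 → 4 → 5 → 0 → 10.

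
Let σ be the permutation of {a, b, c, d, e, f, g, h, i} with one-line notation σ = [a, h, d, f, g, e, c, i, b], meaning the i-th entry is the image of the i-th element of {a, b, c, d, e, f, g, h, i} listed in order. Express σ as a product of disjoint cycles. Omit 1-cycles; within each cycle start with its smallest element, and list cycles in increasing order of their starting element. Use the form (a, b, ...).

From b: b → h → i → b, closing the cycle (b, h, i).
Continuing from each remaining unvisited element yields (b, h, i)(c, d, f, e, g).

(b, h, i)(c, d, f, e, g)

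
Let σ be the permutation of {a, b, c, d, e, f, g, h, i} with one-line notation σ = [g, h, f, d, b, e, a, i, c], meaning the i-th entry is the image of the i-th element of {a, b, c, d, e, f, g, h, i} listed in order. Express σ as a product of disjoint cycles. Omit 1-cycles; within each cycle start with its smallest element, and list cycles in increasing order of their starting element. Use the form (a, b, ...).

Start at a and follow images: a → g → a, giving the cycle (a, g).
Continuing from each remaining unvisited element yields (a, g)(b, h, i, c, f, e).

(a, g)(b, h, i, c, f, e)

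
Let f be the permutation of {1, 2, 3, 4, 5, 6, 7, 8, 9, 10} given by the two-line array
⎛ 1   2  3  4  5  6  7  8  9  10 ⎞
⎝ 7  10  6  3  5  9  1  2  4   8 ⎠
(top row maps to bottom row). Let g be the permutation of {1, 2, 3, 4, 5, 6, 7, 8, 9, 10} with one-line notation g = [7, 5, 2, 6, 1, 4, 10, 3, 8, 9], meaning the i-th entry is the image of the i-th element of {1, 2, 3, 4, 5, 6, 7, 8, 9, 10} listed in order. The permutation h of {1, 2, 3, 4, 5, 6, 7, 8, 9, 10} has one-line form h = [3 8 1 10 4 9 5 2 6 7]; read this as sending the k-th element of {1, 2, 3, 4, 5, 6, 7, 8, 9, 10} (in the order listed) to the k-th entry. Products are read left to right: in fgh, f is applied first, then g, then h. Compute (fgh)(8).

Chase 8: f(8) = 2; g(2) = 5; h(5) = 4. Hence (fgh)(8) = 4.

4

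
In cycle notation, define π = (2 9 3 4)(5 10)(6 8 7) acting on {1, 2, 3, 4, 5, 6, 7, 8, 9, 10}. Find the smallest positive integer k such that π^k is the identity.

The cycle type of π is (4, 3, 2, 1).
The order of π is the least common multiple of its cycle lengths: lcm(4, 3, 2) = 12.

12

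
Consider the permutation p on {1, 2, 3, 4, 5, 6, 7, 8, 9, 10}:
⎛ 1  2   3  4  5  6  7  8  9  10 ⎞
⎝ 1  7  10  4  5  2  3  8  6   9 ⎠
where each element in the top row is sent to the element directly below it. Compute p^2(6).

Tracing 6 → 2 → … returns to 6 after 6 steps, so 6 lies in a 6-cycle (2 7 3 10 9 6).
Stepping 2 places around the cycle: 6 → 2 → 7.

7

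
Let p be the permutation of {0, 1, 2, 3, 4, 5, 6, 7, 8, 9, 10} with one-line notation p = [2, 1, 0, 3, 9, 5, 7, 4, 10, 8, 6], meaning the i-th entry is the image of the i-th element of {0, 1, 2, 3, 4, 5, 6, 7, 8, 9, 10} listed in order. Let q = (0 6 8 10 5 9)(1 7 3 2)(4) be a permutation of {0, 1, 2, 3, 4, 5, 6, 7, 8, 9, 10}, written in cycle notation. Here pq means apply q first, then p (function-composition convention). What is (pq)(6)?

10

First apply q: q(6) = 8, then p(8) = 10. Thus (pq)(6) = 10.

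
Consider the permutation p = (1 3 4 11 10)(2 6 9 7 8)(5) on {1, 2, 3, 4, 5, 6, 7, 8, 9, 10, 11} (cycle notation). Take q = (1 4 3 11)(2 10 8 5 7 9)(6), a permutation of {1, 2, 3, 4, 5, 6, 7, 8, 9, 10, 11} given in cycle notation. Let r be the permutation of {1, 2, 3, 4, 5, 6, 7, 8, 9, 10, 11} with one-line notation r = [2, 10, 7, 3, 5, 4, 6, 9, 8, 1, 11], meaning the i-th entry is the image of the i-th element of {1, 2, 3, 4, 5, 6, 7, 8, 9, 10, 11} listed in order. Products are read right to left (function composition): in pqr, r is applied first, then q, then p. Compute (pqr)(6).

Chase 6: r(6) = 4; q(4) = 3; p(3) = 4. Hence (pqr)(6) = 4.

4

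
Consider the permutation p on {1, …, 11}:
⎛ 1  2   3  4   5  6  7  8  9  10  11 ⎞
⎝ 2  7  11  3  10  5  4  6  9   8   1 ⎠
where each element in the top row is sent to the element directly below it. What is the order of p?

12

The disjoint-cycle form of p has cycle lengths 6, 4, 1.
The order is lcm(6, 4) = 12.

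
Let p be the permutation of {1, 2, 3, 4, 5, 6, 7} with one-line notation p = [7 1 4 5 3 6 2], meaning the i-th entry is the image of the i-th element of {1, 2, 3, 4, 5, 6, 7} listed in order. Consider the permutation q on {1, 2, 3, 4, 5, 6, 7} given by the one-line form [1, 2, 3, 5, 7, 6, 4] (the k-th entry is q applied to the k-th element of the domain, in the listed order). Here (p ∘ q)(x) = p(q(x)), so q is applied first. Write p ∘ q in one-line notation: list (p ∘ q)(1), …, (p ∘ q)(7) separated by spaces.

(p ∘ q)(x) = p(q(x)). Computing each image: p(q(1)) = p(1) = 7, p(q(2)) = p(2) = 1, p(q(3)) = p(3) = 4, p(q(4)) = p(5) = 3, p(q(5)) = p(7) = 2, p(q(6)) = p(6) = 6, p(q(7)) = p(4) = 5.
Hence p ∘ q = [7 1 4 3 2 6 5].

7 1 4 3 2 6 5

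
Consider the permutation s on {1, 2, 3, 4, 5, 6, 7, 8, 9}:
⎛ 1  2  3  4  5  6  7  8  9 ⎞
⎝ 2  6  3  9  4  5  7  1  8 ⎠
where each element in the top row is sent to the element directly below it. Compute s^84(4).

Tracing 4 → 9 → … returns to 4 after 7 steps, so 4 lies in a 7-cycle (1 2 6 5 4 9 8).
Powers repeat with period 7 on this cycle, and 84 mod 7 = 0, so s^84(4) = s^0(4).
So s^84(4) = 4.

4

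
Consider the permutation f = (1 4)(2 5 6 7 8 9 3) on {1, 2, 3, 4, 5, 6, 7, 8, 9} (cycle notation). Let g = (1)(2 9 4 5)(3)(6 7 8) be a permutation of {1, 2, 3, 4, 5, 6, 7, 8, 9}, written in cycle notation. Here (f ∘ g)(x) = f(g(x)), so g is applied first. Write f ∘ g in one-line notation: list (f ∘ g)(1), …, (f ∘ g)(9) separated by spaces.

4 3 2 6 5 8 9 7 1

(f ∘ g)(x) = f(g(x)). Computing each image: f(g(1)) = f(1) = 4, f(g(2)) = f(9) = 3, f(g(3)) = f(3) = 2, f(g(4)) = f(5) = 6, f(g(5)) = f(2) = 5, f(g(6)) = f(7) = 8, f(g(7)) = f(8) = 9, f(g(8)) = f(6) = 7, f(g(9)) = f(4) = 1.
Hence f ∘ g = [4 3 2 6 5 8 9 7 1].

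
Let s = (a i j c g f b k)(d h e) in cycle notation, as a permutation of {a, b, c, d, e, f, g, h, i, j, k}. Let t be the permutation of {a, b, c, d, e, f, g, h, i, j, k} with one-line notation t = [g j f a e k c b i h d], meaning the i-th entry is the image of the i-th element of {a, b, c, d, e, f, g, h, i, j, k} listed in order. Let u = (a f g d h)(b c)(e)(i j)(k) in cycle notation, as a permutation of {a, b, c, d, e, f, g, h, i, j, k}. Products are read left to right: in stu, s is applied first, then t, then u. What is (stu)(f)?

Chase f: s(f) = b; t(b) = j; u(j) = i. Hence (stu)(f) = i.

i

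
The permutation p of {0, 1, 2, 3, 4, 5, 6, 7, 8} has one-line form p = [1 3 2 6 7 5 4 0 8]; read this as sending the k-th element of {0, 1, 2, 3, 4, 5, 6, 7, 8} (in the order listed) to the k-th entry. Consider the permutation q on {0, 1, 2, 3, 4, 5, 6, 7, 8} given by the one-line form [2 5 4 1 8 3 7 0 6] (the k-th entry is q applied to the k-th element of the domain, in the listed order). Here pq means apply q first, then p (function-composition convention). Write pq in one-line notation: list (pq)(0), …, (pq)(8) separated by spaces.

2 5 7 3 8 6 0 1 4

(pq)(x) = p(q(x)). Computing each image: p(q(0)) = p(2) = 2, p(q(1)) = p(5) = 5, p(q(2)) = p(4) = 7, p(q(3)) = p(1) = 3, p(q(4)) = p(8) = 8, p(q(5)) = p(3) = 6, p(q(6)) = p(7) = 0, p(q(7)) = p(0) = 1, p(q(8)) = p(6) = 4.
Hence pq = [2 5 7 3 8 6 0 1 4].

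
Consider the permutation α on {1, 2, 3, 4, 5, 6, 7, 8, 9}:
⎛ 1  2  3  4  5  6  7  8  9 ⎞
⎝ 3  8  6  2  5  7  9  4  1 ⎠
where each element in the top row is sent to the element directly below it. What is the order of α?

15

Writing α as disjoint cycles, the cycle lengths are 5, 3, 1.
The order is lcm(5, 3) = 15.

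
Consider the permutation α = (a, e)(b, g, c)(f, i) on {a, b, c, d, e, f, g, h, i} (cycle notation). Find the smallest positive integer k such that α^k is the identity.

6

The cycle type of α is (3, 2, 2, 1, 1).
The order of α is the least common multiple of its cycle lengths: lcm(3, 2, 2) = 6.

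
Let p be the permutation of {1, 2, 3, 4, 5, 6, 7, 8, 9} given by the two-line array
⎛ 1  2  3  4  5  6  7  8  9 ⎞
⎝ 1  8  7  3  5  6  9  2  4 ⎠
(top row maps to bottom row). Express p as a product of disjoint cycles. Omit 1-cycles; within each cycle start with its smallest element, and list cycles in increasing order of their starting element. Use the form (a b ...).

(2 8)(3 7 9 4)

Iterating p from 2 gives 2 → 8 → 2; that is the 2-cycle (2 8).
Repeating from the next unused element and collecting all non-trivial cycles gives (2 8)(3 7 9 4).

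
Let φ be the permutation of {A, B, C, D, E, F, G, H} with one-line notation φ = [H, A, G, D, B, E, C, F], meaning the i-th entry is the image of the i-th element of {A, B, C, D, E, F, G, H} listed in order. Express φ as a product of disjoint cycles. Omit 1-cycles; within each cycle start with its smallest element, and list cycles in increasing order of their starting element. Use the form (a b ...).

From A: A → H → F → E → B → A, closing the cycle (A H F E B).
Continuing from each remaining unvisited element yields (A H F E B)(C G).

(A H F E B)(C G)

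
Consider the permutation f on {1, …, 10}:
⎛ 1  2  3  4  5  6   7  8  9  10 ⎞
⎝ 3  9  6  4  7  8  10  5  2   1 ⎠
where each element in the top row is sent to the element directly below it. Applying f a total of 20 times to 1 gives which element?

Tracing 1 → 3 → … returns to 1 after 7 steps, so 1 lies in a 7-cycle (1, 3, 6, 8, 5, 7, 10).
Since the cycle has length 7, f^20 acts on it the same as f^6 (20 mod 7 = 6).
Stepping 6 places around the cycle: 1 → 3 → 6 → 8 → 5 → 7 → 10.

10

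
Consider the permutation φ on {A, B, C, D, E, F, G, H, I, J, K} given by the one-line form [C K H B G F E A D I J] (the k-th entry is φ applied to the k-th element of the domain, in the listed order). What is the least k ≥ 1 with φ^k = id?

Writing φ as disjoint cycles, the cycle lengths are 5, 3, 2, 1.
Since disjoint cycles commute, ord(φ) = lcm(5, 3, 2) = 30.

30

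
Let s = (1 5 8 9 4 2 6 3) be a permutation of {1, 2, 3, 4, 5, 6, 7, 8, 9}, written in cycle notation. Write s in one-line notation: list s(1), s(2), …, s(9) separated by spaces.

Reading each image from the cycles: 1→5, 2→6, 3→1, 4→2, 5→8, 6→3, 7→7, 8→9, 9→4.
Listing these in domain order gives 5 6 1 2 8 3 7 9 4.

5 6 1 2 8 3 7 9 4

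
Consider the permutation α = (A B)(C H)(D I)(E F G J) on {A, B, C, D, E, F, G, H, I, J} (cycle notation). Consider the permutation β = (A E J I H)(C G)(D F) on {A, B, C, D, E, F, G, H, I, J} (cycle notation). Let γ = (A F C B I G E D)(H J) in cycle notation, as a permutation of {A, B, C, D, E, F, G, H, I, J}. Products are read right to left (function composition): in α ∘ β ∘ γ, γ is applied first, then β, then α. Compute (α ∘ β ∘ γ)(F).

Apply the permutations in order: γ(F) = C, then β(C) = G, then α(G) = J. So (α ∘ β ∘ γ)(F) = J.

J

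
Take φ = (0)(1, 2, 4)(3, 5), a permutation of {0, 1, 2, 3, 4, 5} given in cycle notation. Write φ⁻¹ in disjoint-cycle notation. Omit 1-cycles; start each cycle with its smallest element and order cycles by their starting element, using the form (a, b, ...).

Inverting a permutation written in cycle notation just reverses the order within every cycle.
Reversing each cycle of φ and rotating so the smallest element leads gives (1, 4, 2)(3, 5).

(1, 4, 2)(3, 5)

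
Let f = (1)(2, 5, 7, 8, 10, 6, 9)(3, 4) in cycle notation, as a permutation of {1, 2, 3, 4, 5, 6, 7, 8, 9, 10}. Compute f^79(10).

9

10 lies in the 7-cycle (2, 5, 7, 8, 10, 6, 9).
Since the cycle has length 7, f^79 acts on it the same as f^2 (79 mod 7 = 2).
Stepping 2 places around the cycle: 10 → 6 → 9.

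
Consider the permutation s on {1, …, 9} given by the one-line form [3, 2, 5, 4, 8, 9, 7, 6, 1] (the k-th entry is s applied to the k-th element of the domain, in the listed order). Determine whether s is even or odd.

odd

In disjoint-cycle form the cycle lengths are 6, 1, 1, 1.
A cycle of length ℓ contributes ℓ−1 transpositions, so s is a product of 5 transpositions — odd.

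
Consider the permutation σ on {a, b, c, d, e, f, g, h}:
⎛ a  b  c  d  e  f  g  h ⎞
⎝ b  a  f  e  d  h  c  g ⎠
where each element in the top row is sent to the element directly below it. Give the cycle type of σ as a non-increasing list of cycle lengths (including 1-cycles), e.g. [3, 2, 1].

[4, 2, 2]

The disjoint cycles are (a, b)(c, f, h, g)(d, e), with lengths 4, 2, 2 in non-increasing order.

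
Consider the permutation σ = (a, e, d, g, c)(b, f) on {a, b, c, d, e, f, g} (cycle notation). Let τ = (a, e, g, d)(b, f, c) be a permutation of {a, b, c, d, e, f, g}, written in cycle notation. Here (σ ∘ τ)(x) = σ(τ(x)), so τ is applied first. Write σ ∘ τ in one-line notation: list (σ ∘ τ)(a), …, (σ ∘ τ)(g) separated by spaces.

(σ ∘ τ)(x) = σ(τ(x)). Computing each image: σ(τ(a)) = σ(e) = d, σ(τ(b)) = σ(f) = b, σ(τ(c)) = σ(b) = f, σ(τ(d)) = σ(a) = e, σ(τ(e)) = σ(g) = c, σ(τ(f)) = σ(c) = a, σ(τ(g)) = σ(d) = g.
Hence σ ∘ τ = [d b f e c a g].

d b f e c a g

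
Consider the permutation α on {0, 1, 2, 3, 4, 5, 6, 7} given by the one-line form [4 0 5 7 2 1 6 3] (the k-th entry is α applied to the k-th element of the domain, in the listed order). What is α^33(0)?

5

Tracing 0 → 4 → … returns to 0 after 5 steps, so 0 lies in a 5-cycle (0 4 2 5 1).
Powers repeat with period 5 on this cycle, and 33 mod 5 = 3, so α^33(0) = α^3(0).
Stepping 3 places around the cycle: 0 → 4 → 2 → 5.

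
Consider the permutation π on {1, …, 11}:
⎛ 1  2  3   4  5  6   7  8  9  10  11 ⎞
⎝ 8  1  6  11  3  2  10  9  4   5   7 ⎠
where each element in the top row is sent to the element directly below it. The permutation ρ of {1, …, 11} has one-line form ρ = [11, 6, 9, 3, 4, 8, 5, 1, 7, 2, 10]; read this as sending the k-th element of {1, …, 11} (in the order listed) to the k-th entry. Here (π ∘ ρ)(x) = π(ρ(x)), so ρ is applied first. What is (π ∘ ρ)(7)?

First apply ρ: ρ(7) = 5, then π(5) = 3. Thus (π ∘ ρ)(7) = 3.

3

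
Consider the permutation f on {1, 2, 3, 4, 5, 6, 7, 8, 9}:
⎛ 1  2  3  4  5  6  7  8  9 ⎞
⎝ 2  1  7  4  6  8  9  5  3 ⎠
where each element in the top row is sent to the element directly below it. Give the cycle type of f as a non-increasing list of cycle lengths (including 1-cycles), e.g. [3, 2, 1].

The disjoint cycles are (1 2)(3 7 9)(4)(5 6 8), with lengths 3, 3, 2, 1 in non-increasing order.

[3, 3, 2, 1]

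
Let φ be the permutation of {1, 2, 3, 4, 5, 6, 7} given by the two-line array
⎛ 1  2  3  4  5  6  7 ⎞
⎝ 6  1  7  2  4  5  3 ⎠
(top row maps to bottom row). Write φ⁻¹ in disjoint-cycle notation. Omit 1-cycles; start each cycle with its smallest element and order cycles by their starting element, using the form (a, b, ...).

(1, 2, 4, 5, 6)(3, 7)

First write φ in disjoint cycles: (1, 6, 5, 4, 2)(3, 7).
The inverse reverses every cycle; in canonical form, φ⁻¹ = (1, 2, 4, 5, 6)(3, 7).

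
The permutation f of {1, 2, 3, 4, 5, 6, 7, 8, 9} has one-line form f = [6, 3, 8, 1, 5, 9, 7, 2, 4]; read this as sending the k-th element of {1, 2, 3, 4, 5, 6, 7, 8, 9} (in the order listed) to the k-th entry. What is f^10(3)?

Tracing 3 → 8 → … returns to 3 after 3 steps, so 3 lies in a 3-cycle (2, 3, 8).
Powers repeat with period 3 on this cycle, and 10 mod 3 = 1, so f^10(3) = f^1(3).
Stepping 1 place around the cycle: 3 → 8.

8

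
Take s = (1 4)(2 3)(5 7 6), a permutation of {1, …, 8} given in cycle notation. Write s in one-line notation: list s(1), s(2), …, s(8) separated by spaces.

4 3 2 1 7 5 6 8

Each element maps to the next entry in its cycle (wrapping to the front): 1↦4, 2↦3, 3↦2, 4↦1, 5↦7, 6↦5, 7↦6, 8↦8.
So the one-line form is 4 3 2 1 7 5 6 8.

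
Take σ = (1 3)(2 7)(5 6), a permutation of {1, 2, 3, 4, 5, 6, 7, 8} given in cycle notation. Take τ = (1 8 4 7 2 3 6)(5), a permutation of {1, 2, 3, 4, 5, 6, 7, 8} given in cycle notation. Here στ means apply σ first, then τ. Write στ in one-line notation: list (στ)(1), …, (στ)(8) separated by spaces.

(στ)(x) = τ(σ(x)). Computing each image: τ(σ(1)) = τ(3) = 6, τ(σ(2)) = τ(7) = 2, τ(σ(3)) = τ(1) = 8, τ(σ(4)) = τ(4) = 7, τ(σ(5)) = τ(6) = 1, τ(σ(6)) = τ(5) = 5, τ(σ(7)) = τ(2) = 3, τ(σ(8)) = τ(8) = 4.
Hence στ = [6 2 8 7 1 5 3 4].

6 2 8 7 1 5 3 4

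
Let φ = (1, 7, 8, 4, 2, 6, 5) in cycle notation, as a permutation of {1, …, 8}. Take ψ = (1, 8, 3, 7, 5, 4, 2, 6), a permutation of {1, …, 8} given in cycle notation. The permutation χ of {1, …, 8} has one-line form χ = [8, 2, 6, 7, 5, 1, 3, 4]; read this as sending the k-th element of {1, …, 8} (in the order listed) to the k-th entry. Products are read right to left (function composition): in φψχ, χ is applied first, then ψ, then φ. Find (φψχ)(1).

3

Apply the permutations in order: χ(1) = 8, then ψ(8) = 3, then φ(3) = 3. So (φψχ)(1) = 3.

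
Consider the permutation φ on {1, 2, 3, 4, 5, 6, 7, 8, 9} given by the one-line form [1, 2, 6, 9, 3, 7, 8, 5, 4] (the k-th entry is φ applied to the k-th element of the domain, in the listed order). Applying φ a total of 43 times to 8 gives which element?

Tracing 8 → 5 → … returns to 8 after 5 steps, so 8 lies in a 5-cycle (3 6 7 8 5).
Powers repeat with period 5 on this cycle, and 43 mod 5 = 3, so φ^43(8) = φ^3(8).
Advancing 3 steps from 8: 8 → 5 → 3 → 6.

6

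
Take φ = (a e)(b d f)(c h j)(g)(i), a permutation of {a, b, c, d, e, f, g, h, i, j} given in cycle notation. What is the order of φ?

The disjoint cycles have lengths 3, 3, 2, 1, 1.
The order is lcm(3, 3, 2) = 6.

6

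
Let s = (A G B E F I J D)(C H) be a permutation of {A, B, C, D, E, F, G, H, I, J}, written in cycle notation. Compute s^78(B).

B lies in the 8-cycle (A G B E F I J D).
Powers repeat with period 8 on this cycle, and 78 mod 8 = 6, so s^78(B) = s^6(B).
Stepping 6 places around the cycle: B → E → F → I → J → D → A.

A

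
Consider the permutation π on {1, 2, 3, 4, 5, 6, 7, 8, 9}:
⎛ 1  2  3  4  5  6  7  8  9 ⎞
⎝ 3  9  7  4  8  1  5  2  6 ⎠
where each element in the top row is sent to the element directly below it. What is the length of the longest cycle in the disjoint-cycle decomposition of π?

8

Decomposing into disjoint cycles gives (1 3 7 5 8 2 9 6); the longest has length 8.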